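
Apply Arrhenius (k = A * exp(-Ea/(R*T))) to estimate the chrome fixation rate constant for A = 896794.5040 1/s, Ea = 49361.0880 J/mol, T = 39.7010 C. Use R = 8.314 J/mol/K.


T_K = T_C + 273.15 = 39.7010 + 273.15 = 312.8510 K
exponent = -Ea / (R * T_K) = -49361.0880 / (8.314 * 312.8510) = -18.9774
k = A * exp(exponent) = 896794.5040 * exp(-18.9774) = 0.00513931 1/s


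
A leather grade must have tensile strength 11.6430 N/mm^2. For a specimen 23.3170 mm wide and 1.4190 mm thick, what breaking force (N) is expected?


Formula: F = TS * w * t
Substituting: F = 11.6430 * 23.3170 * 1.4190
Result: 385.2299 N


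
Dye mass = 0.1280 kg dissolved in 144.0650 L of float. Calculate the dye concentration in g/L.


Formula: Conc = dye_mass(kg) / volume(L) * 1000
Substituting: Conc = 0.1280 / 144.0650 * 1000
Result: 0.8885 g/L


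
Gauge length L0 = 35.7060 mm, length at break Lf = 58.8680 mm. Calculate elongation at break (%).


Formula: Elongation = (Lf - L0) / L0 * 100
Substituting: Elongation = (58.8680 - 35.7060) / 35.7060 * 100
Result: 64.8686 %


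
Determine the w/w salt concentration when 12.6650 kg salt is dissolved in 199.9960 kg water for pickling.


Formula: Conc = salt / (water + salt) * 100
Substituting: Conc = 12.6650 / (199.9960 + 12.6650) * 100
Result: 5.9555 %


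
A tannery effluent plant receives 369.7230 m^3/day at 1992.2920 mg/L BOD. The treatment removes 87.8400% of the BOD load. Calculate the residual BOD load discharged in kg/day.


Load_in = volume * conc / 1000 = 369.7230 * 1992.2920 / 1000 = 736.5962 kg/day
Removed = Load_in * eff / 100 = 736.5962 * 87.8400 / 100 = 647.0261 kg/day
Load_out = Load_in - Removed = 736.5962 - 647.0261 = 89.5701 kg/day


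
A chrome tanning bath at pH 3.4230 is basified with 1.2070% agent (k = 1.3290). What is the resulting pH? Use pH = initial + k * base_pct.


Formula: pH_final = pH_initial + k * base_pct
Substituting: pH_final = 3.4230 + 1.3290 * 1.2070
Result: 5.0271


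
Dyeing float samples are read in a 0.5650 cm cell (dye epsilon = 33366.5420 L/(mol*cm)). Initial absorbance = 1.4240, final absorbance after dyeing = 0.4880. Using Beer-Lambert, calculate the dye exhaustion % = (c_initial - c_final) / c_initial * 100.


c_initial = A_i / (epsilon * l) = 1.4240 / (33366.5420 * 0.5650) = 7.5535e-05 mol/L
c_final = A_f / (epsilon * l) = 0.4880 / (33366.5420 * 0.5650) = 2.5886e-05 mol/L
Exhaustion = (c_initial - c_final) / c_initial * 100 = (7.5535e-05 - 2.5886e-05) / 7.5535e-05 * 100 = 65.7303 %


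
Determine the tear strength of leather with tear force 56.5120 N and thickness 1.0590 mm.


Formula: Tear strength = force / thickness
Substituting: Tear strength = 56.5120 / 1.0590
Result: 53.3636 N/mm


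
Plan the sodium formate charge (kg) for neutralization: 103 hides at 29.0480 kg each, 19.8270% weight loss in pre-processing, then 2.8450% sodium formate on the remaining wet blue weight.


Total_raw = N * avg_wt = 103 * 29.0480 = 2991.9440 kg
Substrate = Total_raw * (1 - loss/100) = 2991.9440 * (1 - 19.8270/100) = 2398.7313 kg
Neutralizer = Substrate * pct / 100 = 2398.7313 * 2.8450 / 100 = 68.2439 kg


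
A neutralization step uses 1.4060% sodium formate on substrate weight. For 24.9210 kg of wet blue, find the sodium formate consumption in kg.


Formula: Neutralizer = substrate * pct / 100
Substituting: Neutralizer = 24.9210 * 1.4060 / 100
Result: 0.3504 kg


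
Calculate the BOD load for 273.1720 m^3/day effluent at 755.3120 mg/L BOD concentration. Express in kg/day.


Formula: BOD_load = volume * conc / 1000
Substituting: BOD_load = 273.1720 * 755.3120 / 1000
Result: 206.3301 kg/day


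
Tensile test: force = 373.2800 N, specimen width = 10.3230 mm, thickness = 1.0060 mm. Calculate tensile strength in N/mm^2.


Formula: TS = force / (width * thickness)
Substituting: TS = 373.2800 / (10.3230 * 1.0060)
Result: 35.9444 N/mm^2


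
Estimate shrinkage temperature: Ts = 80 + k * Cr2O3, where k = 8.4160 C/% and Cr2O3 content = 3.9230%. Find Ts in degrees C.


Formula: Ts = 80 + k * Cr2O3
Substituting: Ts = 80 + 8.4160 * 3.9230
Result: 113.0160 C


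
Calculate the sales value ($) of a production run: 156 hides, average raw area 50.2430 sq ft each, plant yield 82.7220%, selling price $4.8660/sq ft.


Raw_total = N * avg_area = 156 * 50.2430 = 7837.9080 sq ft
Finished = Raw_total * yield / 100 = 7837.9080 * 82.7220 / 100 = 6483.6743 sq ft
Value = Finished * price = 6483.6743 * 4.8660 = 31549.5589 $


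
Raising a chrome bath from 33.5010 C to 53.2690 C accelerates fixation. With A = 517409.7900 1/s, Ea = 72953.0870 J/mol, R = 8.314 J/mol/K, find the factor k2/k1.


T1 = 33.5010 + 273.15 = 306.6510 K; T2 = 53.2690 + 273.15 = 326.4190 K
k1 = A * exp(-Ea/(R*T1)) = 517409.7900 * exp(-72953.0870/(8.314*306.6510)) = 1.9348e-07 1/s
k2 = A * exp(-Ea/(R*T2)) = 517409.7900 * exp(-72953.0870/(8.314*326.4190)) = 1.0945e-06 1/s
k2/k1 = 1.0945e-06 / 1.9348e-07 = 5.6571


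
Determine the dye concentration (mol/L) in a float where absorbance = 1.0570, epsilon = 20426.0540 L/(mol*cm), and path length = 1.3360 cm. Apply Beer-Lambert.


Formula: c = A / (epsilon * l)
Substituting: c = 1.0570 / (20426.0540 * 1.3360)
Result: 3.8733e-05 mol/L


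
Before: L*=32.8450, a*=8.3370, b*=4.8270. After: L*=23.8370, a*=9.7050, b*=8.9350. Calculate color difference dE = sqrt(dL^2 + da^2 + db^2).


dL = -9.0080, da = 1.3680, db = 4.1080
dE = sqrt((-9.0080)^2 + 1.3680^2 + 4.1080^2) = 9.9946


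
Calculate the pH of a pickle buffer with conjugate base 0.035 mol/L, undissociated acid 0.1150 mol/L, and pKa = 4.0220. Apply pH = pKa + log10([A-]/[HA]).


ratio = [A-] / [HA] = 0.035 / 0.1150 = 0.3043
log10(ratio) = -0.5166
pH = pKa + log10(ratio) = 4.0220 - 0.5166 = 3.5054


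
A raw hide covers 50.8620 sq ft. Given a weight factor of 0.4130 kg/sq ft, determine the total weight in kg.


Formula: Weight = area * weight_per_sqft
Substituting: Weight = 50.8620 * 0.4130
Result: 21.0060 kg


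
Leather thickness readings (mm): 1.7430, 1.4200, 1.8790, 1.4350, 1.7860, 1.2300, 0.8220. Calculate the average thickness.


Formula: Average = sum / n
Substituting: Average = 10.3150 / 7
Result: 1.4736 mm


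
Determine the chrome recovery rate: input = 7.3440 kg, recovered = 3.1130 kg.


Formula: Recovery = recovered / input * 100
Substituting: Recovery = 3.1130 / 7.3440 * 100
Result: 42.3883 %


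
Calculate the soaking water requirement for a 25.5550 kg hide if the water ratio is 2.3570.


Formula: Water = hide_weight * ratio
Substituting: Water = 25.5550 * 2.3570
Result: 60.2331 kg


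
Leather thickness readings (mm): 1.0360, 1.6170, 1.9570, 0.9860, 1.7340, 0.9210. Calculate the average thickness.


Formula: Average = sum / n
Substituting: Average = 8.2510 / 6
Result: 1.3752 mm


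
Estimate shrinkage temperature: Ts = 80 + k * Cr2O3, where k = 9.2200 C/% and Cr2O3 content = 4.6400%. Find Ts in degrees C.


Formula: Ts = 80 + k * Cr2O3
Substituting: Ts = 80 + 9.2200 * 4.6400
Result: 122.7808 C


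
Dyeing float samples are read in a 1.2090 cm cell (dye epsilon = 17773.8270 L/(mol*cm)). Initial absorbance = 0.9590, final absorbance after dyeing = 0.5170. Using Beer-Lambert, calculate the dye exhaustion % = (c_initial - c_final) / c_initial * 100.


c_initial = A_i / (epsilon * l) = 0.9590 / (17773.8270 * 1.2090) = 4.4628e-05 mol/L
c_final = A_f / (epsilon * l) = 0.5170 / (17773.8270 * 1.2090) = 2.4059e-05 mol/L
Exhaustion = (c_initial - c_final) / c_initial * 100 = (4.4628e-05 - 2.4059e-05) / 4.4628e-05 * 100 = 46.0897 %


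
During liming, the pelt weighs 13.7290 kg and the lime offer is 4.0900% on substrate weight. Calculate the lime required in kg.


Formula: Lime = substrate * pct / 100
Substituting: Lime = 13.7290 * 4.0900 / 100
Result: 0.5615 kg


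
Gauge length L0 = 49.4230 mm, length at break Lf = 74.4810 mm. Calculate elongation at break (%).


Formula: Elongation = (Lf - L0) / L0 * 100
Substituting: Elongation = (74.4810 - 49.4230) / 49.4230 * 100
Result: 50.7011 %


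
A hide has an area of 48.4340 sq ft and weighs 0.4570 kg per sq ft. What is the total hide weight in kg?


Formula: Weight = area * weight_per_sqft
Substituting: Weight = 48.4340 * 0.4570
Result: 22.1343 kg


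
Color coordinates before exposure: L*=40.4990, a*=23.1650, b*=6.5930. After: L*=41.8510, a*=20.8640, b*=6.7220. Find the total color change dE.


dL = 1.3520, da = -2.3010, db = 0.1290
dE = sqrt(1.3520^2 + (-2.3010)^2 + 0.1290^2) = 2.6719


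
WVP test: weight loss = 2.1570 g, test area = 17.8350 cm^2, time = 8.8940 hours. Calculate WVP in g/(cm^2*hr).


Formula: WVP = loss / (area * time)
Substituting: WVP = 2.1570 / (17.8350 * 8.8940)
Result: 0.0135982 g/(cm^2*hr)


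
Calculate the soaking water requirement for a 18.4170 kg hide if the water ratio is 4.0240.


Formula: Water = hide_weight * ratio
Substituting: Water = 18.4170 * 4.0240
Result: 74.1100 kg


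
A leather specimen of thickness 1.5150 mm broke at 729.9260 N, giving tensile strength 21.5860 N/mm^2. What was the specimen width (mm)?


Formula: w = F / (TS * t)
Substituting: w = 729.9260 / (21.5860 * 1.5150)
Result: 22.3200 mm


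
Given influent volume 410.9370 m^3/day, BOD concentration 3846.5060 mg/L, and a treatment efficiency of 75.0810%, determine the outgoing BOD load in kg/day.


Load_in = volume * conc / 1000 = 410.9370 * 3846.5060 / 1000 = 1580.6716 kg/day
Removed = Load_in * eff / 100 = 1580.6716 * 75.0810 / 100 = 1186.7841 kg/day
Load_out = Load_in - Removed = 1580.6716 - 1186.7841 = 393.8876 kg/day


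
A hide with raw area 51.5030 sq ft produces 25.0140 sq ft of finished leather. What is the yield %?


Formula: Yield = finished / raw * 100
Substituting: Yield = 25.0140 / 51.5030 * 100
Result: 48.5680 %


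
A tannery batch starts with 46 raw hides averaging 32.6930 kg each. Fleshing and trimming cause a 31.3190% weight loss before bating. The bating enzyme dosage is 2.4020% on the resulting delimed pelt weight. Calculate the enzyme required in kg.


Total_raw = N * avg_wt = 46 * 32.6930 = 1503.8780 kg
Substrate = Total_raw * (1 - loss/100) = 1503.8780 * (1 - 31.3190/100) = 1032.8784 kg
Enzyme = Substrate * pct / 100 = 1032.8784 * 2.4020 / 100 = 24.8097 kg


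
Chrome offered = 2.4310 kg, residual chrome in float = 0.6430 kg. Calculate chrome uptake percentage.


Formula: Uptake = (offered - residual) / offered * 100
Substituting: Uptake = (2.4310 - 0.6430) / 2.4310 * 100
Result: 73.5500 %


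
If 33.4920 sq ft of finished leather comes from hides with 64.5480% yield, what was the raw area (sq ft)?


Formula: raw = finished * 100 / yield
Substituting: raw = 33.4920 * 100 / 64.5480
Result: 51.8870 sq ft


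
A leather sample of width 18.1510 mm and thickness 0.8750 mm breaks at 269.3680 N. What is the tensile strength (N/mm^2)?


Formula: TS = force / (width * thickness)
Substituting: TS = 269.3680 / (18.1510 * 0.8750)
Result: 16.9605 N/mm^2


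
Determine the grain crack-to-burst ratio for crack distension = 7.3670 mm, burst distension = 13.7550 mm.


Formula: Ratio = crack / burst
Substituting: Ratio = 7.3670 / 13.7550
Result: 0.5356


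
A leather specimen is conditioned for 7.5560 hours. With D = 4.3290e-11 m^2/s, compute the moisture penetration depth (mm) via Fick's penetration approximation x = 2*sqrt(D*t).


t = 7.5560 hr * 3600 = 27201.6000 s
D * t = 4.3290e-11 * 27201.6000 = 1.1776e-06
x = 2 * sqrt(D*t) = 2 * sqrt(1.1776e-06) = 0.00217031 m = 2.1703 mm


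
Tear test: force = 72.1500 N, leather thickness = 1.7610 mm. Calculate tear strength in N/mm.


Formula: Tear strength = force / thickness
Substituting: Tear strength = 72.1500 / 1.7610
Result: 40.9710 N/mm


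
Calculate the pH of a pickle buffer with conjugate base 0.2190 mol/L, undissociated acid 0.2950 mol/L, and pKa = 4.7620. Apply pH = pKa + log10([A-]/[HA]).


ratio = [A-] / [HA] = 0.2190 / 0.2950 = 0.7424
log10(ratio) = -0.1294
pH = pKa + log10(ratio) = 4.7620 - 0.1294 = 4.6326


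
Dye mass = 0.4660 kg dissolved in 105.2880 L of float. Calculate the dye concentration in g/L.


Formula: Conc = dye_mass(kg) / volume(L) * 1000
Substituting: Conc = 0.4660 / 105.2880 * 1000
Result: 4.4260 g/L


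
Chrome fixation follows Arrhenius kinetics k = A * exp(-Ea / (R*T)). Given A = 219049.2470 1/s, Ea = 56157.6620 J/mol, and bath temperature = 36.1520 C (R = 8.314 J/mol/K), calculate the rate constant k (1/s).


T_K = T_C + 273.15 = 36.1520 + 273.15 = 309.3020 K
exponent = -Ea / (R * T_K) = -56157.6620 / (8.314 * 309.3020) = -21.8382
k = A * exp(exponent) = 219049.2470 * exp(-21.8382) = 7.1836e-05 1/s


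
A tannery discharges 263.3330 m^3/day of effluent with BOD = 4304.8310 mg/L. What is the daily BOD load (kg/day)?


Formula: BOD_load = volume * conc / 1000
Substituting: BOD_load = 263.3330 * 4304.8310 / 1000
Result: 1133.6041 kg/day


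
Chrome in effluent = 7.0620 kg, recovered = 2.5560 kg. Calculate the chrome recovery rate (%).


Formula: Recovery = recovered / input * 100
Substituting: Recovery = 2.5560 / 7.0620 * 100
Result: 36.1937 %


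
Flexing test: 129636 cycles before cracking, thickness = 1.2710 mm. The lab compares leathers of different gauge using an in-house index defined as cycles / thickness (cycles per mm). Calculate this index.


Formula: Index = cycles / thickness
Substituting: Index = 129636 / 1.2710
Result: 101995.2793 cycles/mm


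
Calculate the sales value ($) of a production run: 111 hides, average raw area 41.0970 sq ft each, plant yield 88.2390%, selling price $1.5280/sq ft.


Raw_total = N * avg_area = 111 * 41.0970 = 4561.7670 sq ft
Finished = Raw_total * yield / 100 = 4561.7670 * 88.2390 / 100 = 4025.2576 sq ft
Value = Finished * price = 4025.2576 * 1.5280 = 6150.5936 $


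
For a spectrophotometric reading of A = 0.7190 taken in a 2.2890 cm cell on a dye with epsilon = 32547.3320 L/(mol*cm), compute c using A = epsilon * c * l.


Formula: c = A / (epsilon * l)
Substituting: c = 0.7190 / (32547.3320 * 2.2890)
Result: 9.6509e-06 mol/L


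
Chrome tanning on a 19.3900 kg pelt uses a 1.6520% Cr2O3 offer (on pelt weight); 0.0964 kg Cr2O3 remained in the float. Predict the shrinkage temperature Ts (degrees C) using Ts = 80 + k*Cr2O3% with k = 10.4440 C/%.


Offered = pelt * offer_pct / 100 = 19.3900 * 1.6520 / 100 = 0.3203 kg
Uptake = offered - residual = 0.3203 - 0.0964 = 0.2239 kg
Cr2O3% on pelt = uptake / pelt * 100 = 0.2239 / 19.3900 * 100 = 1.1548 %
Ts = 80 + k * Cr2O3% = 80 + 10.4440 * 1.1548 = 92.0611 C


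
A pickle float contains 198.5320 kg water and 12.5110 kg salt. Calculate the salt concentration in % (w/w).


Formula: Conc = salt / (water + salt) * 100
Substituting: Conc = 12.5110 / (198.5320 + 12.5110) * 100
Result: 5.9282 %


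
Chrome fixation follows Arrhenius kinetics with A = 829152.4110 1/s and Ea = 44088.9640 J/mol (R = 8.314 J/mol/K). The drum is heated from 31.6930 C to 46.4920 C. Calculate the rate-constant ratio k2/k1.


T1 = 31.6930 + 273.15 = 304.8430 K; T2 = 46.4920 + 273.15 = 319.6420 K
k1 = A * exp(-Ea/(R*T1)) = 829152.4110 * exp(-44088.9640/(8.314*304.8430)) = 0.0231072 1/s
k2 = A * exp(-Ea/(R*T2)) = 829152.4110 * exp(-44088.9640/(8.314*319.6420)) = 0.0517046 1/s
k2/k1 = 0.0517046 / 0.0231072 = 2.2376


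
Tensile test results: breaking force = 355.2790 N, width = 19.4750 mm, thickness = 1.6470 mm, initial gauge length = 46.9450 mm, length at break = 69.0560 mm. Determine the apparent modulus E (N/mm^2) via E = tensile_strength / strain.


TS = F / (w * t) = 355.2790 / (19.4750 * 1.6470) = 11.0764 N/mm^2
strain = (Lf - L0) / L0 = (69.0560 - 46.9450) / 46.9450 = 0.4710
E = TS / strain = 11.0764 / 0.4710 = 23.5169 N/mm^2


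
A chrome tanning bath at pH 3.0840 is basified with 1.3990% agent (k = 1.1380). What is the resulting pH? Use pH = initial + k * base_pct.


Formula: pH_final = pH_initial + k * base_pct
Substituting: pH_final = 3.0840 + 1.1380 * 1.3990
Result: 4.6761


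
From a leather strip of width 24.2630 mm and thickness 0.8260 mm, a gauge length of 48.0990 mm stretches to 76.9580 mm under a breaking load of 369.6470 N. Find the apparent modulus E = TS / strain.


TS = F / (w * t) = 369.6470 / (24.2630 * 0.8260) = 18.4443 N/mm^2
strain = (Lf - L0) / L0 = (76.9580 - 48.0990) / 48.0990 = 0.6000
E = TS / strain = 18.4443 / 0.6000 = 30.7410 N/mm^2


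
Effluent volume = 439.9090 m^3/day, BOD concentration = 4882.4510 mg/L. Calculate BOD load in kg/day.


Formula: BOD_load = volume * conc / 1000
Substituting: BOD_load = 439.9090 * 4882.4510 / 1000
Result: 2147.8341 kg/day


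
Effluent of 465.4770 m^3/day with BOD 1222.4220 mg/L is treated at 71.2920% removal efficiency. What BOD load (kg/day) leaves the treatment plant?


Load_in = volume * conc / 1000 = 465.4770 * 1222.4220 / 1000 = 569.0093 kg/day
Removed = Load_in * eff / 100 = 569.0093 * 71.2920 / 100 = 405.6581 kg/day
Load_out = Load_in - Removed = 569.0093 - 405.6581 = 163.3512 kg/day


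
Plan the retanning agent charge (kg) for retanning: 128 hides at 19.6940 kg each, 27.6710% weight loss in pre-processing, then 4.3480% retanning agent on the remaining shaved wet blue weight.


Total_raw = N * avg_wt = 128 * 19.6940 = 2520.8320 kg
Substrate = Total_raw * (1 - loss/100) = 2520.8320 * (1 - 27.6710/100) = 1823.2926 kg
Retan = Substrate * pct / 100 = 1823.2926 * 4.3480 / 100 = 79.2768 kg


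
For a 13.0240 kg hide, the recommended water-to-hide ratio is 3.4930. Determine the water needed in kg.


Formula: Water = hide_weight * ratio
Substituting: Water = 13.0240 * 3.4930
Result: 45.4928 kg


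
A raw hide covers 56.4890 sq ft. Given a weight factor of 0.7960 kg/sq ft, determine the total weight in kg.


Formula: Weight = area * weight_per_sqft
Substituting: Weight = 56.4890 * 0.7960
Result: 44.9652 kg


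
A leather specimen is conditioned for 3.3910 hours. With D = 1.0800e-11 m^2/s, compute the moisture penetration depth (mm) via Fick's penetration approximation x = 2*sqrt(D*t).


t = 3.3910 hr * 3600 = 12207.6000 s
D * t = 1.0800e-11 * 12207.6000 = 1.3184e-07
x = 2 * sqrt(D*t) = 2 * sqrt(1.3184e-07) = 7.2620e-04 m = 0.7262 mm


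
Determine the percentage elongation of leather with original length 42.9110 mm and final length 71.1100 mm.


Formula: Elongation = (Lf - L0) / L0 * 100
Substituting: Elongation = (71.1100 - 42.9110) / 42.9110 * 100
Result: 65.7151 %


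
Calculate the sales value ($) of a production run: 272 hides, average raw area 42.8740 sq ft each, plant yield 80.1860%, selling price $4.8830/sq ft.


Raw_total = N * avg_area = 272 * 42.8740 = 11661.7280 sq ft
Finished = Raw_total * yield / 100 = 11661.7280 * 80.1860 / 100 = 9351.0732 sq ft
Value = Finished * price = 9351.0732 * 4.8830 = 45661.2905 $


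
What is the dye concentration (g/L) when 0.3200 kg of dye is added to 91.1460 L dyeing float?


Formula: Conc = dye_mass(kg) / volume(L) * 1000
Substituting: Conc = 0.3200 / 91.1460 * 1000
Result: 3.5109 g/L


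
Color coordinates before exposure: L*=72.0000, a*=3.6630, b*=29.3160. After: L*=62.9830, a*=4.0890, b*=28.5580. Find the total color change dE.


dL = -9.0170, da = 0.4260, db = -0.7580
dE = sqrt((-9.0170)^2 + 0.4260^2 + (-0.7580)^2) = 9.0588


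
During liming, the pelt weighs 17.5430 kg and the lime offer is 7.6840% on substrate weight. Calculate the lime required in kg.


Formula: Lime = substrate * pct / 100
Substituting: Lime = 17.5430 * 7.6840 / 100
Result: 1.3480 kg


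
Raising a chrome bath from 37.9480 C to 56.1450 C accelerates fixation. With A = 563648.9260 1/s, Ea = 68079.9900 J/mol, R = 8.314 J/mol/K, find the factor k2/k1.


T1 = 37.9480 + 273.15 = 311.0980 K; T2 = 56.1450 + 273.15 = 329.2950 K
k1 = A * exp(-Ea/(R*T1)) = 563648.9260 * exp(-68079.9900/(8.314*311.0980)) = 2.0878e-06 1/s
k2 = A * exp(-Ea/(R*T2)) = 563648.9260 * exp(-68079.9900/(8.314*329.2950)) = 8.9410e-06 1/s
k2/k1 = 8.9410e-06 / 2.0878e-06 = 4.2825


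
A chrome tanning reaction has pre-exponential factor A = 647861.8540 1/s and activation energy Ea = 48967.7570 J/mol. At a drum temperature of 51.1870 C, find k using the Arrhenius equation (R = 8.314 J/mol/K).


T_K = T_C + 273.15 = 51.1870 + 273.15 = 324.3370 K
exponent = -Ea / (R * T_K) = -48967.7570 / (8.314 * 324.3370) = -18.1595
k = A * exp(exponent) = 647861.8540 * exp(-18.1595) = 0.00841231 1/s


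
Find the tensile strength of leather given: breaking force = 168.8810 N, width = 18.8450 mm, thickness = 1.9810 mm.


Formula: TS = force / (width * thickness)
Substituting: TS = 168.8810 / (18.8450 * 1.9810)
Result: 4.5238 N/mm^2


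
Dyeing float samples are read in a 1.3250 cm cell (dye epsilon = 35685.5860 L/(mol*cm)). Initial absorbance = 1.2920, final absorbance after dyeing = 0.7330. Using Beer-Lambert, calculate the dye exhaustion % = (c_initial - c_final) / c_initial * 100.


c_initial = A_i / (epsilon * l) = 1.2920 / (35685.5860 * 1.3250) = 2.7325e-05 mol/L
c_final = A_f / (epsilon * l) = 0.7330 / (35685.5860 * 1.3250) = 1.5502e-05 mol/L
Exhaustion = (c_initial - c_final) / c_initial * 100 = (2.7325e-05 - 1.5502e-05) / 2.7325e-05 * 100 = 43.2663 %


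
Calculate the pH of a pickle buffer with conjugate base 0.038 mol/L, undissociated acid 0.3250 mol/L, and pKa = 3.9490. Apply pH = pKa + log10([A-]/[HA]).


ratio = [A-] / [HA] = 0.038 / 0.3250 = 0.1169
log10(ratio) = -0.9321
pH = pKa + log10(ratio) = 3.9490 - 0.9321 = 3.0169


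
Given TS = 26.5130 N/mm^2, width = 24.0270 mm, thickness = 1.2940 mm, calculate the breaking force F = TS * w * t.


Formula: F = TS * w * t
Substituting: F = 26.5130 * 24.0270 * 1.2940
Result: 824.3140 N


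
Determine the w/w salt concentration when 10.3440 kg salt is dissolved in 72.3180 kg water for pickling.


Formula: Conc = salt / (water + salt) * 100
Substituting: Conc = 10.3440 / (72.3180 + 10.3440) * 100
Result: 12.5136 %


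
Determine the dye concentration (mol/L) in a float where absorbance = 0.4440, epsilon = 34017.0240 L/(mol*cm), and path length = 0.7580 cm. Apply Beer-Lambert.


Formula: c = A / (epsilon * l)
Substituting: c = 0.4440 / (34017.0240 * 0.7580)
Result: 1.7219e-05 mol/L


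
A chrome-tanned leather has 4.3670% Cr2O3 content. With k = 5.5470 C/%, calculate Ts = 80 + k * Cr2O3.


Formula: Ts = 80 + k * Cr2O3
Substituting: Ts = 80 + 5.5470 * 4.3670
Result: 104.2237 C


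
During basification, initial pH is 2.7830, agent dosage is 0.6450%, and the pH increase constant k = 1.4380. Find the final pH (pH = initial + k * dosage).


Formula: pH_final = pH_initial + k * base_pct
Substituting: pH_final = 2.7830 + 1.4380 * 0.6450
Result: 3.7105


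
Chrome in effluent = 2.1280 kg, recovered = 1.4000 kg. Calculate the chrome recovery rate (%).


Formula: Recovery = recovered / input * 100
Substituting: Recovery = 1.4000 / 2.1280 * 100
Result: 65.7895 %


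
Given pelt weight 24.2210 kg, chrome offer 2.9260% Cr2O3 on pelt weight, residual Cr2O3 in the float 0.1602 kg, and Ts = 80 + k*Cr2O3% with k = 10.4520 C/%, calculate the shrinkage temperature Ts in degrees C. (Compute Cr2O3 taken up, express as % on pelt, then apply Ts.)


Offered = pelt * offer_pct / 100 = 24.2210 * 2.9260 / 100 = 0.7087 kg
Uptake = offered - residual = 0.7087 - 0.1602 = 0.5485 kg
Cr2O3% on pelt = uptake / pelt * 100 = 0.5485 / 24.2210 * 100 = 2.2646 %
Ts = 80 + k * Cr2O3% = 80 + 10.4520 * 2.2646 = 103.6695 C


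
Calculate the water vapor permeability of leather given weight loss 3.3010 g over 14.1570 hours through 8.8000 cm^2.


Formula: WVP = loss / (area * time)
Substituting: WVP = 3.3010 / (8.8000 * 14.1570)
Result: 0.0264967 g/(cm^2*hr)


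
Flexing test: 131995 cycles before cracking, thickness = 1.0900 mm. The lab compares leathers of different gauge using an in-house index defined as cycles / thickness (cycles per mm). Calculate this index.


Formula: Index = cycles / thickness
Substituting: Index = 131995 / 1.0900
Result: 121096.3303 cycles/mm


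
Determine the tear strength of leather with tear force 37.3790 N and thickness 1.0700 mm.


Formula: Tear strength = force / thickness
Substituting: Tear strength = 37.3790 / 1.0700
Result: 34.9336 N/mm


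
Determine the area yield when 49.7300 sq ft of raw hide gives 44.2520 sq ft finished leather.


Formula: Yield = finished / raw * 100
Substituting: Yield = 44.2520 / 49.7300 * 100
Result: 88.9845 %


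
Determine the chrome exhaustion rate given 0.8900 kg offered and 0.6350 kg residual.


Formula: Uptake = (offered - residual) / offered * 100
Substituting: Uptake = (0.8900 - 0.6350) / 0.8900 * 100
Result: 28.6517 %


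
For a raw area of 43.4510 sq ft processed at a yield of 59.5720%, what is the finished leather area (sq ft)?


Formula: finished = raw * yield / 100
Substituting: finished = 43.4510 * 59.5720 / 100
Result: 25.8846 sq ft


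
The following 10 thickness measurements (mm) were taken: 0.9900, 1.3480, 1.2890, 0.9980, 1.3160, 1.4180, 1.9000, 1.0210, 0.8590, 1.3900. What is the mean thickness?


Formula: Average = sum / n
Substituting: Average = 12.5290 / 10
Result: 1.2529 mm


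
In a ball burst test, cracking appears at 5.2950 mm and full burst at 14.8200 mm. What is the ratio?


Formula: Ratio = crack / burst
Substituting: Ratio = 5.2950 / 14.8200
Result: 0.3573


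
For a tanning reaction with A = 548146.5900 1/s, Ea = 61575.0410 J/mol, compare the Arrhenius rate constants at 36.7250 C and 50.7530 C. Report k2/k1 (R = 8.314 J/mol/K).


T1 = 36.7250 + 273.15 = 309.8750 K; T2 = 50.7530 + 273.15 = 323.9030 K
k1 = A * exp(-Ea/(R*T1)) = 548146.5900 * exp(-61575.0410/(8.314*309.8750)) = 2.2857e-05 1/s
k2 = A * exp(-Ea/(R*T2)) = 548146.5900 * exp(-61575.0410/(8.314*323.9030)) = 6.4352e-05 1/s
k2/k1 = 6.4352e-05 / 2.2857e-05 = 2.8154


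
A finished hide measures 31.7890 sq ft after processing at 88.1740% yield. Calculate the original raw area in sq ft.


Formula: raw = finished * 100 / yield
Substituting: raw = 31.7890 * 100 / 88.1740
Result: 36.0526 sq ft


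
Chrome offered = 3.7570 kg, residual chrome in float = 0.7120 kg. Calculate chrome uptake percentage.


Formula: Uptake = (offered - residual) / offered * 100
Substituting: Uptake = (3.7570 - 0.7120) / 3.7570 * 100
Result: 81.0487 %


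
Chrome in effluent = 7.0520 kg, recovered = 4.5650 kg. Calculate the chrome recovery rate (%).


Formula: Recovery = recovered / input * 100
Substituting: Recovery = 4.5650 / 7.0520 * 100
Result: 64.7334 %


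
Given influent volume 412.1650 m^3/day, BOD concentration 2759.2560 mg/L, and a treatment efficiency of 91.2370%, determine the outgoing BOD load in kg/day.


Load_in = volume * conc / 1000 = 412.1650 * 2759.2560 / 1000 = 1137.2687 kg/day
Removed = Load_in * eff / 100 = 1137.2687 * 91.2370 / 100 = 1037.6099 kg/day
Load_out = Load_in - Removed = 1137.2687 - 1037.6099 = 99.6589 kg/day


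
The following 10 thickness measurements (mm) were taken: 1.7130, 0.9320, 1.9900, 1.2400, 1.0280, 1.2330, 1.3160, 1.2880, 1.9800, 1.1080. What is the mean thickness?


Formula: Average = sum / n
Substituting: Average = 13.8280 / 10
Result: 1.3828 mm


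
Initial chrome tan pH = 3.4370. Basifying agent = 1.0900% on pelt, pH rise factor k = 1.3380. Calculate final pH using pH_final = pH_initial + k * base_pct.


Formula: pH_final = pH_initial + k * base_pct
Substituting: pH_final = 3.4370 + 1.3380 * 1.0900
Result: 4.8954


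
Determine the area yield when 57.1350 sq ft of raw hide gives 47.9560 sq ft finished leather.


Formula: Yield = finished / raw * 100
Substituting: Yield = 47.9560 / 57.1350 * 100
Result: 83.9345 %


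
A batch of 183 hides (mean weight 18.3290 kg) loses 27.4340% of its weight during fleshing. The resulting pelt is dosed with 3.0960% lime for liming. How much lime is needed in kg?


Total_raw = N * avg_wt = 183 * 18.3290 = 3354.2070 kg
Substrate = Total_raw * (1 - loss/100) = 3354.2070 * (1 - 27.4340/100) = 2434.0139 kg
Lime = Substrate * pct / 100 = 2434.0139 * 3.0960 / 100 = 75.3571 kg


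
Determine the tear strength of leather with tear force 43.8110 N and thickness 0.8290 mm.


Formula: Tear strength = force / thickness
Substituting: Tear strength = 43.8110 / 0.8290
Result: 52.8480 N/mm


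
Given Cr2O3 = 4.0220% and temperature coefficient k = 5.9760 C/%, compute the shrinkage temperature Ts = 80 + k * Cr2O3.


Formula: Ts = 80 + k * Cr2O3
Substituting: Ts = 80 + 5.9760 * 4.0220
Result: 104.0355 C


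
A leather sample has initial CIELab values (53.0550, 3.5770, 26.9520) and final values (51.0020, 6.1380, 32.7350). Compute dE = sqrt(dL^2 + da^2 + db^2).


dL = -2.0530, da = 2.5610, db = 5.7830
dE = sqrt((-2.0530)^2 + 2.5610^2 + 5.7830^2) = 6.6496


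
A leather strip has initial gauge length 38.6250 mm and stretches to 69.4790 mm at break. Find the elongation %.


Formula: Elongation = (Lf - L0) / L0 * 100
Substituting: Elongation = (69.4790 - 38.6250) / 38.6250 * 100
Result: 79.8809 %


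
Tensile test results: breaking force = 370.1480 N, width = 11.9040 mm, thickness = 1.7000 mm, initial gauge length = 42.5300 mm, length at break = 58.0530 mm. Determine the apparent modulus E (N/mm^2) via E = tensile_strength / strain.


TS = F / (w * t) = 370.1480 / (11.9040 * 1.7000) = 18.2908 N/mm^2
strain = (Lf - L0) / L0 = (58.0530 - 42.5300) / 42.5300 = 0.3650
E = TS / strain = 18.2908 / 0.3650 = 50.1133 N/mm^2


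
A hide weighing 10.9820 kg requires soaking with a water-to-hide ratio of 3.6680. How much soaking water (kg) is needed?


Formula: Water = hide_weight * ratio
Substituting: Water = 10.9820 * 3.6680
Result: 40.2820 kg


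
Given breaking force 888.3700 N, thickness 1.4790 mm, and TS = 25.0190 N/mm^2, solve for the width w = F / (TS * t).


Formula: w = F / (TS * t)
Substituting: w = 888.3700 / (25.0190 * 1.4790)
Result: 24.0080 mm


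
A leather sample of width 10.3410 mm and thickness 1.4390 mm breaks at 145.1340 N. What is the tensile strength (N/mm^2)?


Formula: TS = force / (width * thickness)
Substituting: TS = 145.1340 / (10.3410 * 1.4390)
Result: 9.7532 N/mm^2


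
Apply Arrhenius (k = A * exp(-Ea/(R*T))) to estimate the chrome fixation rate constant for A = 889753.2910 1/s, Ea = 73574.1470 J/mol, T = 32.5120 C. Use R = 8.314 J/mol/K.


T_K = T_C + 273.15 = 32.5120 + 273.15 = 305.6620 K
exponent = -Ea / (R * T_K) = -73574.1470 / (8.314 * 305.6620) = -28.9517
k = A * exp(exponent) = 889753.2910 * exp(-28.9517) = 2.3753e-07 1/s


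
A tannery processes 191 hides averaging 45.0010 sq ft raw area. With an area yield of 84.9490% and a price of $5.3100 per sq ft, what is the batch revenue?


Raw_total = N * avg_area = 191 * 45.0010 = 8595.1910 sq ft
Finished = Raw_total * yield / 100 = 8595.1910 * 84.9490 / 100 = 7301.5288 sq ft
Value = Finished * price = 7301.5288 * 5.3100 = 38771.1179 $


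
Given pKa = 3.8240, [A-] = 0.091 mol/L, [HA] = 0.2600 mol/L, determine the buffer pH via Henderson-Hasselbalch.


ratio = [A-] / [HA] = 0.091 / 0.2600 = 0.3500
log10(ratio) = -0.4559
pH = pKa + log10(ratio) = 3.8240 - 0.4559 = 3.3681


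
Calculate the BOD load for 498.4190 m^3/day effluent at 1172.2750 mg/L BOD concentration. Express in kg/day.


Formula: BOD_load = volume * conc / 1000
Substituting: BOD_load = 498.4190 * 1172.2750 / 1000
Result: 584.2841 kg/day


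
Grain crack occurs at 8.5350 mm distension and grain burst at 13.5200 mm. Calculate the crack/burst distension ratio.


Formula: Ratio = crack / burst
Substituting: Ratio = 8.5350 / 13.5200
Result: 0.6313


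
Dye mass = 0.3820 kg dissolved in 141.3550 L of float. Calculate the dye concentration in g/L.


Formula: Conc = dye_mass(kg) / volume(L) * 1000
Substituting: Conc = 0.3820 / 141.3550 * 1000
Result: 2.7024 g/L


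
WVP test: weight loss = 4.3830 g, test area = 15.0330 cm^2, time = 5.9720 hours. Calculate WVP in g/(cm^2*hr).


Formula: WVP = loss / (area * time)
Substituting: WVP = 4.3830 / (15.0330 * 5.9720)
Result: 0.0488209 g/(cm^2*hr)


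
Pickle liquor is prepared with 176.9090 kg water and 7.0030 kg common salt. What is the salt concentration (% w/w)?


Formula: Conc = salt / (water + salt) * 100
Substituting: Conc = 7.0030 / (176.9090 + 7.0030) * 100
Result: 3.8078 %


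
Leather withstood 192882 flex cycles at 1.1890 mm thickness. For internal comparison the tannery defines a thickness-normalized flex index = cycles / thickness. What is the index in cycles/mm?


Formula: Index = cycles / thickness
Substituting: Index = 192882 / 1.1890
Result: 162222.0353 cycles/mm


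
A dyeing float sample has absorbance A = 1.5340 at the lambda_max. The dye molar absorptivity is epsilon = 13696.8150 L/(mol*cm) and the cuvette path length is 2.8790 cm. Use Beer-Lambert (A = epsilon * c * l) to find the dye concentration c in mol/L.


Formula: c = A / (epsilon * l)
Substituting: c = 1.5340 / (13696.8150 * 2.8790)
Result: 3.8901e-05 mol/L


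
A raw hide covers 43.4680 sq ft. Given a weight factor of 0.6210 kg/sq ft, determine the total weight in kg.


Formula: Weight = area * weight_per_sqft
Substituting: Weight = 43.4680 * 0.6210
Result: 26.9936 kg


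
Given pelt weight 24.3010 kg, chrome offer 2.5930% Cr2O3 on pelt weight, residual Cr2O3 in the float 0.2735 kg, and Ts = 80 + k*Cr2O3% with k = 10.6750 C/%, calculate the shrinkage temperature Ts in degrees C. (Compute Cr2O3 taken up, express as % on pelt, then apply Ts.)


Offered = pelt * offer_pct / 100 = 24.3010 * 2.5930 / 100 = 0.6301 kg
Uptake = offered - residual = 0.6301 - 0.2735 = 0.3566 kg
Cr2O3% on pelt = uptake / pelt * 100 = 0.3566 / 24.3010 * 100 = 1.4675 %
Ts = 80 + k * Cr2O3% = 80 + 10.6750 * 1.4675 = 95.6659 C


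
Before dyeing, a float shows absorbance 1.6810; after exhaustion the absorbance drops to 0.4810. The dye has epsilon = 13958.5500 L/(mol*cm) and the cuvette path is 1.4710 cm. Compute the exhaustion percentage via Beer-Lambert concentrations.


c_initial = A_i / (epsilon * l) = 1.6810 / (13958.5500 * 1.4710) = 8.1868e-05 mol/L
c_final = A_f / (epsilon * l) = 0.4810 / (13958.5500 * 1.4710) = 2.3426e-05 mol/L
Exhaustion = (c_initial - c_final) / c_initial * 100 = (8.1868e-05 - 2.3426e-05) / 8.1868e-05 * 100 = 71.3861 %


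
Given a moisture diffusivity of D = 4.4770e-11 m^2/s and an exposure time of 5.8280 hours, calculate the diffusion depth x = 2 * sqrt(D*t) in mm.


t = 5.8280 hr * 3600 = 20980.8000 s
D * t = 4.4770e-11 * 20980.8000 = 9.3931e-07
x = 2 * sqrt(D*t) = 2 * sqrt(9.3931e-07) = 0.00193836 m = 1.9384 mm


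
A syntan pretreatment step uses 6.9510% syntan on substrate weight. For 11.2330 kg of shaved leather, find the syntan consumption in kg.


Formula: Syntan = substrate * pct / 100
Substituting: Syntan = 11.2330 * 6.9510 / 100
Result: 0.7808 kg


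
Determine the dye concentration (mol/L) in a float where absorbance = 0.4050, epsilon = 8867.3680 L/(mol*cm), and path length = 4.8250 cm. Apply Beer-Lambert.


Formula: c = A / (epsilon * l)
Substituting: c = 0.4050 / (8867.3680 * 4.8250)
Result: 9.4659e-06 mol/L


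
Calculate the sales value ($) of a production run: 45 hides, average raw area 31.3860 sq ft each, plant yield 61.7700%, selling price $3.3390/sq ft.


Raw_total = N * avg_area = 45 * 31.3860 = 1412.3700 sq ft
Finished = Raw_total * yield / 100 = 1412.3700 * 61.7700 / 100 = 872.4209 sq ft
Value = Finished * price = 872.4209 * 3.3390 = 2913.0135 $


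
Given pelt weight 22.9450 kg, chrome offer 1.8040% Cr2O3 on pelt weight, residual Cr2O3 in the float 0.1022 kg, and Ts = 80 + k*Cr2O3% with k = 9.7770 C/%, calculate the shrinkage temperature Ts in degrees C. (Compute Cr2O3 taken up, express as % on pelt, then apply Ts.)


Offered = pelt * offer_pct / 100 = 22.9450 * 1.8040 / 100 = 0.4139 kg
Uptake = offered - residual = 0.4139 - 0.1022 = 0.3117 kg
Cr2O3% on pelt = uptake / pelt * 100 = 0.3117 / 22.9450 * 100 = 1.3586 %
Ts = 80 + k * Cr2O3% = 80 + 9.7770 * 1.3586 = 93.2829 C


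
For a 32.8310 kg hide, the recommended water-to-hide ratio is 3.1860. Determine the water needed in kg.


Formula: Water = hide_weight * ratio
Substituting: Water = 32.8310 * 3.1860
Result: 104.5996 kg


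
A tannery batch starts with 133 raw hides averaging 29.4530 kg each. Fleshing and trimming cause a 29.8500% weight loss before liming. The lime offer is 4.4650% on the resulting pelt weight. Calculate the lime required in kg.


Total_raw = N * avg_wt = 133 * 29.4530 = 3917.2490 kg
Substrate = Total_raw * (1 - loss/100) = 3917.2490 * (1 - 29.8500/100) = 2747.9502 kg
Lime = Substrate * pct / 100 = 2747.9502 * 4.4650 / 100 = 122.6960 kg


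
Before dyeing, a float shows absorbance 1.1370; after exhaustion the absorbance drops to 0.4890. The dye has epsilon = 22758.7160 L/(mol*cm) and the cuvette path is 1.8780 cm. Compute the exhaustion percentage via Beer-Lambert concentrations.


c_initial = A_i / (epsilon * l) = 1.1370 / (22758.7160 * 1.8780) = 2.6602e-05 mol/L
c_final = A_f / (epsilon * l) = 0.4890 / (22758.7160 * 1.8780) = 1.1441e-05 mol/L
Exhaustion = (c_initial - c_final) / c_initial * 100 = (2.6602e-05 - 1.1441e-05) / 2.6602e-05 * 100 = 56.9921 %


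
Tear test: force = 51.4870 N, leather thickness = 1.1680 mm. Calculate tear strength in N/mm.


Formula: Tear strength = force / thickness
Substituting: Tear strength = 51.4870 / 1.1680
Result: 44.0813 N/mm


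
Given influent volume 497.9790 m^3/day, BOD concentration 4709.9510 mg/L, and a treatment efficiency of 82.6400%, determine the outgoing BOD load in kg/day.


Load_in = volume * conc / 1000 = 497.9790 * 4709.9510 / 1000 = 2345.4567 kg/day
Removed = Load_in * eff / 100 = 2345.4567 * 82.6400 / 100 = 1938.2854 kg/day
Load_out = Load_in - Removed = 2345.4567 - 1938.2854 = 407.1713 kg/day


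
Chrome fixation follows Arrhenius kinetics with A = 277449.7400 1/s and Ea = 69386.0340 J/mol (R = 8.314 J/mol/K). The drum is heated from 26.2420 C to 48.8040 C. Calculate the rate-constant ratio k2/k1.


T1 = 26.2420 + 273.15 = 299.3920 K; T2 = 48.8040 + 273.15 = 321.9540 K
k1 = A * exp(-Ea/(R*T1)) = 277449.7400 * exp(-69386.0340/(8.314*299.3920)) = 2.1729e-07 1/s
k2 = A * exp(-Ea/(R*T2)) = 277449.7400 * exp(-69386.0340/(8.314*321.9540)) = 1.5325e-06 1/s
k2/k1 = 1.5325e-06 / 2.1729e-07 = 7.0531


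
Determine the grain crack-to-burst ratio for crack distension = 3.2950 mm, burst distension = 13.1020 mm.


Formula: Ratio = crack / burst
Substituting: Ratio = 3.2950 / 13.1020
Result: 0.2515


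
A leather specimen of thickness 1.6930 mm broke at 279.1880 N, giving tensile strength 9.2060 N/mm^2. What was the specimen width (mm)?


Formula: w = F / (TS * t)
Substituting: w = 279.1880 / (9.2060 * 1.6930)
Result: 17.9130 mm


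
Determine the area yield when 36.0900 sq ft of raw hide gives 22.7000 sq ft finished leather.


Formula: Yield = finished / raw * 100
Substituting: Yield = 22.7000 / 36.0900 * 100
Result: 62.8983 %


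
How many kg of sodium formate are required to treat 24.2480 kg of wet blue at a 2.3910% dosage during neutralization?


Formula: Neutralizer = substrate * pct / 100
Substituting: Neutralizer = 24.2480 * 2.3910 / 100
Result: 0.5798 kg


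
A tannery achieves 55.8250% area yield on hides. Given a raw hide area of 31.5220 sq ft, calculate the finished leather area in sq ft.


Formula: finished = raw * yield / 100
Substituting: finished = 31.5220 * 55.8250 / 100
Result: 17.5972 sq ft


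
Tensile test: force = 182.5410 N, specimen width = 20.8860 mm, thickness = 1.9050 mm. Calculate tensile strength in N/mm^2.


Formula: TS = force / (width * thickness)
Substituting: TS = 182.5410 / (20.8860 * 1.9050)
Result: 4.5879 N/mm^2


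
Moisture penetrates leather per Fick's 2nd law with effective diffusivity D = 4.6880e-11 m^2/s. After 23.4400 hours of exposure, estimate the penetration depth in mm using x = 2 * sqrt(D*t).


t = 23.4400 hr * 3600 = 84384.0000 s
D * t = 4.6880e-11 * 84384.0000 = 3.9559e-06
x = 2 * sqrt(D*t) = 2 * sqrt(3.9559e-06) = 0.0039779 m = 3.9779 mm
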